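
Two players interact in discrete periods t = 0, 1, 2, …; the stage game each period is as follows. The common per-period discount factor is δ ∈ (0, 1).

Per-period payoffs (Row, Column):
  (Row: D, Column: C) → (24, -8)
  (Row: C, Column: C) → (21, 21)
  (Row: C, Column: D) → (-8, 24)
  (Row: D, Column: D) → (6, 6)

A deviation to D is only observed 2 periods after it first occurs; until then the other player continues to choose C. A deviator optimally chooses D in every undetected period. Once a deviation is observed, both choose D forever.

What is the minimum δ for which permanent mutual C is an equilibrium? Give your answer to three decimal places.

0.408

The best deviation is to choose D for all 2 undetected periods, earning 24 each, then 6 forever once detected.
Deviation value: 24(1−δ^2)/(1−δ) + 6δ^2/(1−δ); cooperation value: 21/(1−δ).
IC: 21 ≥ 24(1−δ^2) + 6δ^2 = 24 − 18δ^2.
So δ^2 ≥ 3/18 = 1/6, giving δ ≥ (1/6)^(1/2) ≈ 0.408.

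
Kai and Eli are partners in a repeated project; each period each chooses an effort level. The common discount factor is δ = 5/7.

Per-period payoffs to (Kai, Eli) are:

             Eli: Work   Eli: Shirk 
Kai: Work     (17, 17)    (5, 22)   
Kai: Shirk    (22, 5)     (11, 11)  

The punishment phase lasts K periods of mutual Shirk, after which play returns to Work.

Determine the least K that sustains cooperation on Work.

2

IC: δ(1−δ^K)/(1−δ) ≥ (22−17)/(17−11) = 5/6.
With δ = 5/7: need 1 − δ^K ≥ 5/6·(1−5/7)/(5/7), i.e. δ^K ≤ 0.6667.
Since (5/7)^1 = 0.7143 and (5/7)^2 = 0.5102, the smallest such K is 2.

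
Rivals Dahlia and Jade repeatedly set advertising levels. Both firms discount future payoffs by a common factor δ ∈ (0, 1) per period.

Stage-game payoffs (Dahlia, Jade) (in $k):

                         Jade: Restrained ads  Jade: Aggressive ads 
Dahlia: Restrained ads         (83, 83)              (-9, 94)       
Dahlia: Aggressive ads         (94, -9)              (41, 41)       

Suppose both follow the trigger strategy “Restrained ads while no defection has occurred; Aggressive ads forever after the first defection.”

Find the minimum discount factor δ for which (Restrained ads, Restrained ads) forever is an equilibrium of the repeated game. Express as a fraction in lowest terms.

Under grim trigger the critical discount factor is (T−C)/(T−P) with T = 94, C = 83, P = 41.
δ* = (94−83)/(94−41) = 11/53.

11/53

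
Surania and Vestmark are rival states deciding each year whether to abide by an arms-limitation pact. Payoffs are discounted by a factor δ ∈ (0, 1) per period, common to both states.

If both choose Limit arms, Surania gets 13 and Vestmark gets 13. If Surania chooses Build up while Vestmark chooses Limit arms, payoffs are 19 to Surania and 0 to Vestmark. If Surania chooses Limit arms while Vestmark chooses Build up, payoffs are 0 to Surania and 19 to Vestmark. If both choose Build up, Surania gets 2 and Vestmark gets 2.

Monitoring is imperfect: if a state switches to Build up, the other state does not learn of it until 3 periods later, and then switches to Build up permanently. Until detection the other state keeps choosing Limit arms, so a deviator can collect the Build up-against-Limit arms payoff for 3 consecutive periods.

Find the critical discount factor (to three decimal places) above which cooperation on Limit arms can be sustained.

The best deviation is to choose Build up for all 3 undetected periods, earning 19 each, then 2 forever once detected.
Deviation value: 19(1−δ^3)/(1−δ) + 2δ^3/(1−δ); cooperation value: 13/(1−δ).
IC: 13 ≥ 19(1−δ^3) + 2δ^3 = 19 − 17δ^3.
So δ^3 ≥ 6/17, giving δ ≥ (6/17)^(1/3) ≈ 0.707.

0.707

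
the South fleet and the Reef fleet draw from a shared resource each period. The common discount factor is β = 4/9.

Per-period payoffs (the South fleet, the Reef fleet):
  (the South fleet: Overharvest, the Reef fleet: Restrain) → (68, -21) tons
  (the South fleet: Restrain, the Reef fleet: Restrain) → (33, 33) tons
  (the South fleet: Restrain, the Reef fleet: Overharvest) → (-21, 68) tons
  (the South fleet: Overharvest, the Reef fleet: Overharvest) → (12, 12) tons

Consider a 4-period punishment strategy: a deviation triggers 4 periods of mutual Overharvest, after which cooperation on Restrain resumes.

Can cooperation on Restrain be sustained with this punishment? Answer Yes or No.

A one-shot deviation gives 68 now, then 12 for 4 periods, then back to 33.
Gain from deviating: (68−33) today; loss: (33−12) in each of the next 4 periods.
No-deviation condition: (33−12)(β+…+β^4) ≥ 68−33, i.e. β+…+β^4 ≥ 5/3.
At β = 4/9: β+…+β^4 = 0.7688 < 1.6667.
So cooperation is not sustainable.

No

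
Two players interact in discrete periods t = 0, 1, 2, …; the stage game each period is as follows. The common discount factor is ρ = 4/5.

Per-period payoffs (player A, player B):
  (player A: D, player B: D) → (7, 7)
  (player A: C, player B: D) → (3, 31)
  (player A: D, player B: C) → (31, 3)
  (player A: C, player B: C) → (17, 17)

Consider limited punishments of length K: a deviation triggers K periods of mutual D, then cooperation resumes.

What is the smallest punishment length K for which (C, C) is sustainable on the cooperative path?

2

IC: ρ(1−ρ^K)/(1−ρ) ≥ (31−17)/(17−7) = 7/5.
With ρ = 4/5: need 1 − ρ^K ≥ 7/5·(1−4/5)/(4/5), i.e. ρ^K ≤ 0.6500.
Since (4/5)^1 = 0.8000 and (4/5)^2 = 0.6400, the smallest such K is 2.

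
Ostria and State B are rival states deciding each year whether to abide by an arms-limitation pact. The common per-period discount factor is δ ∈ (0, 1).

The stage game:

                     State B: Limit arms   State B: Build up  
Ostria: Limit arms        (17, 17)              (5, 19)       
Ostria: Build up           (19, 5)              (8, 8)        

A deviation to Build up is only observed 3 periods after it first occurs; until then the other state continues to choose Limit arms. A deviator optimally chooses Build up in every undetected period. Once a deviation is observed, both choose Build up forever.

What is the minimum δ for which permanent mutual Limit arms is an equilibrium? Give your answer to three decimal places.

0.567

A deviator earns 19 for 3 periods, then 8 forever; cooperating earns 17 forever. Multiplying the IC by (1−δ):
17 ≥ 19(1−δ^3) + 8δ^3, so 11·δ^3 ≥ 2 and δ^3 ≥ 2/11.
δ ≥ (2/11)^(1/3) ≈ 0.567.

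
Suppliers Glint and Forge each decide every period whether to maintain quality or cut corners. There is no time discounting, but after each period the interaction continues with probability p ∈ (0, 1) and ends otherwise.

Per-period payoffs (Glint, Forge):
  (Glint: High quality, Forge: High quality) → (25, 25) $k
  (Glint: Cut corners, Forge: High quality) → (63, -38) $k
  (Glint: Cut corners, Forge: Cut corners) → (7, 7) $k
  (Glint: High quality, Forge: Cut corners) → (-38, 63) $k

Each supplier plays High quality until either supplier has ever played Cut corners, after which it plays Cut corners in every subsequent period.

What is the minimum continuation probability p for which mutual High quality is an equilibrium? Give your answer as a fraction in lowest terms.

With no time discounting, the continuation probability p plays the role of the discount factor.
Grim-trigger IC: 25/(1−p) ≥ 63 + 7p/(1−p) ⇒ p ≥ (63−25)/(63−7) = 19/28.

19/28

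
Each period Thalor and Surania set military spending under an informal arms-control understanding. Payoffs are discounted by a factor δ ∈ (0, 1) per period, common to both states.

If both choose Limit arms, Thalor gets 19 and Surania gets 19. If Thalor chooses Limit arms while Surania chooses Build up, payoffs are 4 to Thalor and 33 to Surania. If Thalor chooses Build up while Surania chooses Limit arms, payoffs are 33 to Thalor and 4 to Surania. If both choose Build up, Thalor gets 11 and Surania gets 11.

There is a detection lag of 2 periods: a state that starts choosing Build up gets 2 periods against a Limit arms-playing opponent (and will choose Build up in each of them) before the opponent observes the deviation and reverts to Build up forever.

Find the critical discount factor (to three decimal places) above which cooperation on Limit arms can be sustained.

Deviating for the 2 undetected periods gains 33−19 = 14 per period over cooperation, then loses 19−11 = 8 per period forever once punishment starts.
Gain: 14(1 + δ + … + δ^1); loss: 8·δ^2/(1−δ).
No profitable deviation ⇔ 14(1−δ^2) ≤ 8·δ^2, i.e. δ^2 ≥ 14/(14+8) = 7/11.
Hence δ ≥ (7/11)^(1/2) ≈ 0.798.

0.798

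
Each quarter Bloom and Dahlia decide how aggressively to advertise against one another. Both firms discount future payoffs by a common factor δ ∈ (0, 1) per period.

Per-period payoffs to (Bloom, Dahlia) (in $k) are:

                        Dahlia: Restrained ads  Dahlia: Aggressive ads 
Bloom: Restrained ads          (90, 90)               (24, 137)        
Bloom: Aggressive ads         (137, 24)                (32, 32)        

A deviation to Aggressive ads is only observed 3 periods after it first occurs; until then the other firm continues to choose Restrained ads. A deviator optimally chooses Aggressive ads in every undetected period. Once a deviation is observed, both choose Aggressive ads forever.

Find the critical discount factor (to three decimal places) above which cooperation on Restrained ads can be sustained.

Deviating for the 3 undetected periods gains 137−90 = 47 per period over cooperation, then loses 90−32 = 58 per period forever once punishment starts.
Gain: 47(1 + δ + … + δ^2); loss: 58·δ^3/(1−δ).
No profitable deviation ⇔ 47(1−δ^3) ≤ 58·δ^3, i.e. δ^3 ≥ 47/(47+58) = 47/105.
Hence δ ≥ (47/105)^(1/3) ≈ 0.765.

0.765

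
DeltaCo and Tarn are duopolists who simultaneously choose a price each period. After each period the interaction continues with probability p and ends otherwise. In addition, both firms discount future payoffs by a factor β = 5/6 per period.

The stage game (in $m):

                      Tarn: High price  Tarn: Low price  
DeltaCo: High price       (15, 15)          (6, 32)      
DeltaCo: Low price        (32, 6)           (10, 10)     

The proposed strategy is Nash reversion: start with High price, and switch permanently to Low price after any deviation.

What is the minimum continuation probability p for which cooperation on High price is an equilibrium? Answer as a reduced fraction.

51/55

With continuation probability p and discount β, the effective per-period discount factor is βp.
Grim-trigger IC: βp ≥ (32−15)/(32−10) = 17/22.
So p ≥ (17/22)/(5/6) = 51/55.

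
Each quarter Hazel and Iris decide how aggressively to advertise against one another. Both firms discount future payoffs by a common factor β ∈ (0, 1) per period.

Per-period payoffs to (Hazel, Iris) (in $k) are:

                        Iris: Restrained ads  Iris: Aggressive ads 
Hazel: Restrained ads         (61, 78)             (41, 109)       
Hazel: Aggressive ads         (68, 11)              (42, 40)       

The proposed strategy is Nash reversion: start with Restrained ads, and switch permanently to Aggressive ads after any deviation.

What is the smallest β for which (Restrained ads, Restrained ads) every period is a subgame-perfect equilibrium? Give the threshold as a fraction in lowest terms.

31/69

Hazel: cooperation gives 61 each period; deviation gives 68 once then 42 forever.
  61/(1−β) ≥ 68 + 42β/(1−β) ⇒ β ≥ 7/26.
Iris: cooperation gives 78 each period; deviation gives 109 once then 40 forever.
  β ≥ 31/69.
Both must hold, so the binding constraint is Iris's: β ≥ 31/69.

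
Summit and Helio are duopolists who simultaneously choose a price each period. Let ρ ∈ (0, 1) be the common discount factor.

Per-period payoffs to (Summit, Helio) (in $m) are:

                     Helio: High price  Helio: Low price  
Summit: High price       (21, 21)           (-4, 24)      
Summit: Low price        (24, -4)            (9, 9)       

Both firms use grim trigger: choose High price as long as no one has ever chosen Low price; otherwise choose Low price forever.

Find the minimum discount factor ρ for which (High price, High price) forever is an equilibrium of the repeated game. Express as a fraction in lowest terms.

1/5

Under grim trigger the critical discount factor is (T−C)/(T−P) with T = 24, C = 21, P = 9.
ρ* = (24−21)/(24−9) = 3/15 = 1/5.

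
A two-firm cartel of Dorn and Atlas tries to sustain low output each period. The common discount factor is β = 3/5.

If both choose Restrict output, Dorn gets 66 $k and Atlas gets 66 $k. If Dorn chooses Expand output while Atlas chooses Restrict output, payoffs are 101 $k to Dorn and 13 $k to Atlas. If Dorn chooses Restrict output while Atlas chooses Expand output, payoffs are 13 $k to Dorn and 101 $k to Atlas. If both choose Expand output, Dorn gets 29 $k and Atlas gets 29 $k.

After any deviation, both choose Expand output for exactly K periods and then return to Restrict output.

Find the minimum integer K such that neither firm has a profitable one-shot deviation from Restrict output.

2

IC: β(1−β^K)/(1−β) ≥ (101−66)/(66−29) = 35/37.
With β = 3/5: need 1 − β^K ≥ 35/37·(1−3/5)/(3/5), i.e. β^K ≤ 0.3694.
Since (3/5)^1 = 0.6000 and (3/5)^2 = 0.3600, the smallest such K is 2.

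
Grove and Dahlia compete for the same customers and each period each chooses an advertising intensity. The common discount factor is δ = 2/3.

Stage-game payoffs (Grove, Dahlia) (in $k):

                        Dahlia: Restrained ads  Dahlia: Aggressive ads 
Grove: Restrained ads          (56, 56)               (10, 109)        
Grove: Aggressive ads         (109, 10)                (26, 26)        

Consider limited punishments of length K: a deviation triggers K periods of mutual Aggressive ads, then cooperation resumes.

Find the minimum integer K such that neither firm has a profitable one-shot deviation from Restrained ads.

6

IC: δ(1−δ^K)/(1−δ) ≥ (109−56)/(56−26) = 53/30.
With δ = 2/3: need 1 − δ^K ≥ 53/30·(1−2/3)/(2/3), i.e. δ^K ≤ 0.1167.
Since (2/3)^5 = 0.1317 and (2/3)^6 = 0.0878, the smallest such K is 6.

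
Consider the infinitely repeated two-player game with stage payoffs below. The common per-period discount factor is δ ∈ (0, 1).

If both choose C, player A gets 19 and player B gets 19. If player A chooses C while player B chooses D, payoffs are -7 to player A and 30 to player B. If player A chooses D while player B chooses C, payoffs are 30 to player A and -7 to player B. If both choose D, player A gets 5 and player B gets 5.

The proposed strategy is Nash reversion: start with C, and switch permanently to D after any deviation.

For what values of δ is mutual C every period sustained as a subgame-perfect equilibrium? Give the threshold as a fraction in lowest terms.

11/25

19/(1−δ) ≥ 30 + 5δ/(1−δ)
19 ≥ 30 − 25δ
δ ≥ 11/25.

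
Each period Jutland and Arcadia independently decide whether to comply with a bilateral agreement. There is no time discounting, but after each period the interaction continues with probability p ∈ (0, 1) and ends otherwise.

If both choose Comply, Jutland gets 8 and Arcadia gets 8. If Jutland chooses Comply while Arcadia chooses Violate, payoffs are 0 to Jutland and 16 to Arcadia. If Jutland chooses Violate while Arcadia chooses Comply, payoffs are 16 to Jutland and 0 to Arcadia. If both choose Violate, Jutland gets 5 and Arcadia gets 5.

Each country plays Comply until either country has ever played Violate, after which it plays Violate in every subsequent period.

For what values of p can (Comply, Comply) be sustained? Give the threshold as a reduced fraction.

Expected cooperation value is 8 + p·8 + p²·8 + … = 8/(1−p); deviation gives 16 + p·5/(1−p).
8 ≥ 16(1−p) + 5p ⇒ 11p ≥ 8 ⇒ p ≥ 8/11.

8/11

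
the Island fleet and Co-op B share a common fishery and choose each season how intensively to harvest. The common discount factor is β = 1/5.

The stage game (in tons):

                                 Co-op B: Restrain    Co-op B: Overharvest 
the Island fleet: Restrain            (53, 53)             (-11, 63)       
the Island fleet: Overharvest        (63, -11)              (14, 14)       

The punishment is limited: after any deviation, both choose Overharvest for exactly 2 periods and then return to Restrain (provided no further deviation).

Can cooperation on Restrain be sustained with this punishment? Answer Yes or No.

Comparing payoff streams over the 3 periods until play realigns: cooperate → 53(1+β+…+β^2); deviate → 63 + 14(β+…+β^2).
Cooperation is sustained iff (53−14)(β+…+β^2) ≥ 63−53.
β+…+β^2 = 1/5·(1−(1/5)^2)/(1−1/5) = 0.2400, and (63−53)/(53−14) = 0.2564.
0.2400 < 0.2564, so cooperation is not sustainable.

No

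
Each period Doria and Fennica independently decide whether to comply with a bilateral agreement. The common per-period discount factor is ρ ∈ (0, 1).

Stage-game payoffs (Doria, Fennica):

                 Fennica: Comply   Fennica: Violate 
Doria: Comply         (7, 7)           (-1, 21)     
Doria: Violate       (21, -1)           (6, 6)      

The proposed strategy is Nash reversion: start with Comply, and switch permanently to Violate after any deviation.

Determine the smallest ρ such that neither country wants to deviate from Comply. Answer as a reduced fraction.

14/15

Cooperation forever yields 7 each period: 7/(1−ρ).
Deviating yields 21 once, then 6 forever: 21 + 6ρ/(1−ρ).
No profitable deviation requires 7/(1−ρ) ≥ 21 + 6ρ/(1−ρ).
Multiplying by (1−ρ): 7 ≥ 21(1−ρ) + 6ρ = 21 − 15ρ.
So 15ρ ≥ 14, i.e. ρ ≥ 14/15.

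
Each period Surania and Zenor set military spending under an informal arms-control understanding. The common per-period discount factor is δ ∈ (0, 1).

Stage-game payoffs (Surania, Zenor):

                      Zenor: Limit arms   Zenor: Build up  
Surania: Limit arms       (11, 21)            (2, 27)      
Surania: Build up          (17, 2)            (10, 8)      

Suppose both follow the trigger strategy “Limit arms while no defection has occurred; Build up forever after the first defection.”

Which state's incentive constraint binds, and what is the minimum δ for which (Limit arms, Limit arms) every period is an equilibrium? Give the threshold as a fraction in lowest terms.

Surania; δ ≥ 6/7

For Surania: deviation gain 17−11 = 6, per-period punishment loss 11−10 = 1. IC gives δ ≥ 6/7.
For Zenor: gain 6, loss 13 per period, so δ ≥ 6/19.
The tighter constraint is Surania's, so cooperation needs δ ≥ 6/7.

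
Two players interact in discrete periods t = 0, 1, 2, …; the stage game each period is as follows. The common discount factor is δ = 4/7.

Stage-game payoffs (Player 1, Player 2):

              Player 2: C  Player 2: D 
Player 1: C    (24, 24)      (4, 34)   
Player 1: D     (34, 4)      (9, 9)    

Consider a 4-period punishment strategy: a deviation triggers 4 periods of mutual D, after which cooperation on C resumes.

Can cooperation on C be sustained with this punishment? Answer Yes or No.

IC: δ+…+δ^4 ≥ (34−24)/(24−9) = 2/3.
At δ = 4/7: partial sum = 1.1912 ≥ 0.6667. Cooperation sustainable.

Yes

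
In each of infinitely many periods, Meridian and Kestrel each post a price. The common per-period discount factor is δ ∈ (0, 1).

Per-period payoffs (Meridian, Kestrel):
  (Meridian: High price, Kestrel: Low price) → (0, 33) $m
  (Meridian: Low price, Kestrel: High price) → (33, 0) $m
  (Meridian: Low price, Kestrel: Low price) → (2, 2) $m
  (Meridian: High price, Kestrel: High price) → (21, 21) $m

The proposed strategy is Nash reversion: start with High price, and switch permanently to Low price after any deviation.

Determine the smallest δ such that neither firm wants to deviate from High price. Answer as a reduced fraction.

12/31

One-period gain from deviating is 33 − 21 = 12. The loss is 21 − 2 = 19 in every subsequent period, with present value 19·δ/(1−δ).
Deviation is unprofitable when 19·δ/(1−δ) ≥ 12, i.e. δ/(1−δ) ≥ 12/19.
Equivalently δ ≥ 12/(12+19) = 12/31.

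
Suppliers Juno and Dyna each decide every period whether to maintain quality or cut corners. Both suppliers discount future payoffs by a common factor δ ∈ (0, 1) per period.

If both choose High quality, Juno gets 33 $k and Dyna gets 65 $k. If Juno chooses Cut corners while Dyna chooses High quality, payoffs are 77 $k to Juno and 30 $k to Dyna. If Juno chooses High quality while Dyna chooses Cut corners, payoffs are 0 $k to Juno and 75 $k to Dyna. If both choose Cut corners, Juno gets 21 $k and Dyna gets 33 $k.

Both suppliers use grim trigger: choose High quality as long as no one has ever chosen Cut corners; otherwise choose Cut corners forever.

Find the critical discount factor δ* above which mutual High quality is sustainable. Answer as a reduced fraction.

For Juno: deviation gain 77−33 = 44, per-period punishment loss 33−21 = 12. IC gives δ ≥ 44/56 = 11/14.
For Dyna: gain 10, loss 32 per period, so δ ≥ 10/42 = 5/21.
The tighter constraint is Juno's, so cooperation needs δ ≥ 11/14.

11/14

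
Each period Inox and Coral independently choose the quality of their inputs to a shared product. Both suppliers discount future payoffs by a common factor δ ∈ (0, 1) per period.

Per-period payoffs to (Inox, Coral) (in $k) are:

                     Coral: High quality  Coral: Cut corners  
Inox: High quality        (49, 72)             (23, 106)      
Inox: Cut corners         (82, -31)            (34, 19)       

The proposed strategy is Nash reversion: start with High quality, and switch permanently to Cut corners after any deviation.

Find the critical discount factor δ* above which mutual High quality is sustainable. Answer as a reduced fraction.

11/16

Inox's threshold: (82−49)/(82−34) = 11/16.
Coral's threshold: (106−72)/(106−19) = 34/87.
11/16 > 34/87, so Inox binds and δ* = 11/16.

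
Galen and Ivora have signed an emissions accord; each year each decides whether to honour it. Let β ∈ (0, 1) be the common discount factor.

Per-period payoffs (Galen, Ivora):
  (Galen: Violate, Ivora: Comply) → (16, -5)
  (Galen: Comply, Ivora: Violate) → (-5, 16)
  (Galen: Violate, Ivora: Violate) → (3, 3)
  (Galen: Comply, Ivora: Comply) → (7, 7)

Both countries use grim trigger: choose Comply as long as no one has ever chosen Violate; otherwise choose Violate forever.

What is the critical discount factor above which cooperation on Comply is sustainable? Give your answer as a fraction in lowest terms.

Under grim trigger the critical discount factor is (T−C)/(T−P) with T = 16, C = 7, P = 3.
β* = (16−7)/(16−3) = 9/13.

9/13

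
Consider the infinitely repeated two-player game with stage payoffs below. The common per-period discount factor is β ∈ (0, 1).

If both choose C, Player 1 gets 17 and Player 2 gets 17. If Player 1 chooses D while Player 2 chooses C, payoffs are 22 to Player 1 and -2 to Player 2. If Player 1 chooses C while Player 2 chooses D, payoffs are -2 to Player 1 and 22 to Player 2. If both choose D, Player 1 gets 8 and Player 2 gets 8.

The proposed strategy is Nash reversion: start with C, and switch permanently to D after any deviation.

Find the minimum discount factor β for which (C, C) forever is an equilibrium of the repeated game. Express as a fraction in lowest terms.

17/(1−β) ≥ 22 + 8β/(1−β)
17 ≥ 22 − 14β
β ≥ 5/14.

5/14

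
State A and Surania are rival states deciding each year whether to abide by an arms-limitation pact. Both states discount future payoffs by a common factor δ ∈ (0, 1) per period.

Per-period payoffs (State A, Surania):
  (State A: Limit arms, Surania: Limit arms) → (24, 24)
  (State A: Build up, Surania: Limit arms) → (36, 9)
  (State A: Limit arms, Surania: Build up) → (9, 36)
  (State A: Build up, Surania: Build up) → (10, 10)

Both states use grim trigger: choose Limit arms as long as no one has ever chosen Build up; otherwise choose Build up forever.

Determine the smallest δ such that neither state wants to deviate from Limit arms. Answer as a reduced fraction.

6/13

24/(1−δ) ≥ 36 + 10δ/(1−δ)
24 ≥ 36 − 26δ
δ ≥ 12/26 = 6/13.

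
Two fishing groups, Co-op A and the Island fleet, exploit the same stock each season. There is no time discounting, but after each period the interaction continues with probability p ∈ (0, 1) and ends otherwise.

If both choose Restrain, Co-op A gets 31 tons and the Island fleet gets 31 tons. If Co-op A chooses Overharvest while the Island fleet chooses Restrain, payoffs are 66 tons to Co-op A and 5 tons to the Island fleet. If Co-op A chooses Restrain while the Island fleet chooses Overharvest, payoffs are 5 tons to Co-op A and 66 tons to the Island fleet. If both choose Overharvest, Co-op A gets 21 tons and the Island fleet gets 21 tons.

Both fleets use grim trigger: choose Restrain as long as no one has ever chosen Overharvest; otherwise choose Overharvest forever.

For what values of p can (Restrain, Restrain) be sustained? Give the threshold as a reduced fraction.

7/9

With no time discounting, the continuation probability p plays the role of the discount factor.
Grim-trigger IC: 31/(1−p) ≥ 66 + 21p/(1−p) ⇒ p ≥ (66−31)/(66−21) = 7/9.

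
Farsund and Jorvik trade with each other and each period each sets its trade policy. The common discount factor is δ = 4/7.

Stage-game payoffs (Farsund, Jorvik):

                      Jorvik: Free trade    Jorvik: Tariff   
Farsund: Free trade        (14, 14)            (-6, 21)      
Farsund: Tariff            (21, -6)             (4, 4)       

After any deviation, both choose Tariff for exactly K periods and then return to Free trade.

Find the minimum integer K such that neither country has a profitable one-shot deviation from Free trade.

2

IC: δ(1−δ^K)/(1−δ) ≥ (21−14)/(14−4) = 7/10.
With δ = 4/7: need 1 − δ^K ≥ 7/10·(1−4/7)/(4/7), i.e. δ^K ≤ 0.4750.
Since (4/7)^1 = 0.5714 and (4/7)^2 = 0.3265, the smallest such K is 2.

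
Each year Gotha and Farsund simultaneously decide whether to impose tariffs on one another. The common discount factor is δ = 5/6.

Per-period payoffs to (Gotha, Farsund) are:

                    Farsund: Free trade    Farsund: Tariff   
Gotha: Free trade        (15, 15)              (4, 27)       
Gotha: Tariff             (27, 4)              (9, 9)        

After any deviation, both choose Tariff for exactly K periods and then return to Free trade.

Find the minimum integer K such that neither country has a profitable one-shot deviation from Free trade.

3

Need Σ_{k=1}^{K} δ^k ≥ (27−15)/(15−9) = 2.0000 at δ = 5/6.
At K = 2 the sum is 1.5278 < 2.0000; at K = 3 it is 2.1065 ≥ 2.0000.
So the minimum punishment length is K = 3.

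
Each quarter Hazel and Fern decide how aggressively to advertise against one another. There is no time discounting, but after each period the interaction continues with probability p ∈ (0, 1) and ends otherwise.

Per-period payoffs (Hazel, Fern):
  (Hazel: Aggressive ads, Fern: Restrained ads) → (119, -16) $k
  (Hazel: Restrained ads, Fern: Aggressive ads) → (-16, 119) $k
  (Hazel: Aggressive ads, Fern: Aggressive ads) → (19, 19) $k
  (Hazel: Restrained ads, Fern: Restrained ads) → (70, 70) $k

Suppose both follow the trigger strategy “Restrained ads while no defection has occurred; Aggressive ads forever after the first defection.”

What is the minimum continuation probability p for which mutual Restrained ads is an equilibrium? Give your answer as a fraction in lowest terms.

Expected cooperation value is 70 + p·70 + p²·70 + … = 70/(1−p); deviation gives 119 + p·19/(1−p).
70 ≥ 119(1−p) + 19p ⇒ 100p ≥ 49 ⇒ p ≥ 49/100.

49/100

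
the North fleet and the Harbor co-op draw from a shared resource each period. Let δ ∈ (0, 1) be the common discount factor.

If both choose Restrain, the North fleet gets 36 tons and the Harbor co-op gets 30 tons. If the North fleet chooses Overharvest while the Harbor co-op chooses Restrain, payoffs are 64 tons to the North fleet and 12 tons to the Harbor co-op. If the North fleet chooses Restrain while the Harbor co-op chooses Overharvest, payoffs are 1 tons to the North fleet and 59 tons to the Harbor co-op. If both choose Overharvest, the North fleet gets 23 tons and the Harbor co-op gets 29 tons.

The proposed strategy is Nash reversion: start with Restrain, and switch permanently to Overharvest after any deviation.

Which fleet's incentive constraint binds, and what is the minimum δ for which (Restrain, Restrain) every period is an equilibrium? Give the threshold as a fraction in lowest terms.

the North fleet: cooperation gives 36 each period; deviation gives 64 once then 23 forever.
  36/(1−δ) ≥ 64 + 23δ/(1−δ) ⇒ δ ≥ 28/41.
the Harbor co-op: cooperation gives 30 each period; deviation gives 59 once then 29 forever.
  δ ≥ 29/30.
Both must hold, so the binding constraint is the Harbor co-op's: δ ≥ 29/30.

the Harbor co-op; δ ≥ 29/30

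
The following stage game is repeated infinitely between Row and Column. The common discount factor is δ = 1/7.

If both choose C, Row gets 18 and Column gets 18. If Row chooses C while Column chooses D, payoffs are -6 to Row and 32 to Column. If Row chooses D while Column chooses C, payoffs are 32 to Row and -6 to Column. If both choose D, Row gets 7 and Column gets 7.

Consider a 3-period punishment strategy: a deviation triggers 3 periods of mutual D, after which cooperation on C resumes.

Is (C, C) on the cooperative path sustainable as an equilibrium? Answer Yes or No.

No

Comparing payoff streams over the 4 periods until play realigns: cooperate → 18(1+δ+…+δ^3); deviate → 32 + 7(δ+…+δ^3).
Cooperation is sustained iff (18−7)(δ+…+δ^3) ≥ 32−18.
δ+…+δ^3 = 1/7·(1−(1/7)^3)/(1−1/7) = 0.1662, and (32−18)/(18−7) = 1.2727.
0.1662 < 1.2727, so cooperation is not sustainable.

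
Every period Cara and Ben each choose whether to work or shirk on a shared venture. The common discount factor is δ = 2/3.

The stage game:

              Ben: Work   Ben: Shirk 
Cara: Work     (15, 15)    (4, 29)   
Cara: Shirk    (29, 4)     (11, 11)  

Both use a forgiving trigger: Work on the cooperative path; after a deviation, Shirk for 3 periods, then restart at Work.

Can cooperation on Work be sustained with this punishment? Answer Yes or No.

IC: δ+…+δ^3 ≥ (29−15)/(15−11) = 7/2.
At δ = 2/3: partial sum = 1.4074 < 3.5000. Cooperation not sustainable.

No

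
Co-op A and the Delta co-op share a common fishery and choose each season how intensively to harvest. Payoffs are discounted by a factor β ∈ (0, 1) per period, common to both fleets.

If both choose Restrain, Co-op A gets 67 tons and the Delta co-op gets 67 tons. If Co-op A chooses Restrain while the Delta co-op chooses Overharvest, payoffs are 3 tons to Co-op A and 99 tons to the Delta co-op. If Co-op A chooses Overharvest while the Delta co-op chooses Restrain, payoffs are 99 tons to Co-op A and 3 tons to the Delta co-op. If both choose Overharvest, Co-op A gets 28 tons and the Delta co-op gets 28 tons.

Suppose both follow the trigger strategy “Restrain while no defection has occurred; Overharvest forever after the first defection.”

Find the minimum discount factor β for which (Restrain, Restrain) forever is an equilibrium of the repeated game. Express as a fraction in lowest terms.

32/71

One-period gain from deviating is 99 − 67 = 32. The loss is 67 − 28 = 39 in every subsequent period, with present value 39·β/(1−β).
Deviation is unprofitable when 39·β/(1−β) ≥ 32, i.e. β/(1−β) ≥ 32/39.
Equivalently β ≥ 32/(32+39) = 32/71.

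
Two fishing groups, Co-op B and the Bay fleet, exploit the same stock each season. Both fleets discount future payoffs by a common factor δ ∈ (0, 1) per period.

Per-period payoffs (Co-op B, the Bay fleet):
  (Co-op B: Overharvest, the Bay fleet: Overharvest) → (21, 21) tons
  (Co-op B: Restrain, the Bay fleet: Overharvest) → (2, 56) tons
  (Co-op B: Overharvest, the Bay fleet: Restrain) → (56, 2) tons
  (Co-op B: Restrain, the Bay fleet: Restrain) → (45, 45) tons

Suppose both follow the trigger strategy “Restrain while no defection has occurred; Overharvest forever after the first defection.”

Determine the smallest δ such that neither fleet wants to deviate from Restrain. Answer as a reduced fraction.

11/35

45/(1−δ) ≥ 56 + 21δ/(1−δ)
45 ≥ 56 − 35δ
δ ≥ 11/35.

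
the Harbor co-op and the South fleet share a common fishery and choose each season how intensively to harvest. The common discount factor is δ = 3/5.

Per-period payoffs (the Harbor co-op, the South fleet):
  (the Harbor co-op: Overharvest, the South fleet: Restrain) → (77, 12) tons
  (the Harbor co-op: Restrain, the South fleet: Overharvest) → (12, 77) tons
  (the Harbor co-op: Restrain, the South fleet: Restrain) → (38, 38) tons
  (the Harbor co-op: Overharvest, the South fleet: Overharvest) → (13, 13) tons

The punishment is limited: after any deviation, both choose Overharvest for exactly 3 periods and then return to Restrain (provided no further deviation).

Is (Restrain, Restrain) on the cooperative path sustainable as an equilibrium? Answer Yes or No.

Comparing payoff streams over the 4 periods until play realigns: cooperate → 38(1+δ+…+δ^3); deviate → 77 + 13(δ+…+δ^3).
Cooperation is sustained iff (38−13)(δ+…+δ^3) ≥ 77−38.
δ+…+δ^3 = 3/5·(1−(3/5)^3)/(1−3/5) = 1.1760, and (77−38)/(38−13) = 1.5600.
1.1760 < 1.5600, so cooperation is not sustainable.

No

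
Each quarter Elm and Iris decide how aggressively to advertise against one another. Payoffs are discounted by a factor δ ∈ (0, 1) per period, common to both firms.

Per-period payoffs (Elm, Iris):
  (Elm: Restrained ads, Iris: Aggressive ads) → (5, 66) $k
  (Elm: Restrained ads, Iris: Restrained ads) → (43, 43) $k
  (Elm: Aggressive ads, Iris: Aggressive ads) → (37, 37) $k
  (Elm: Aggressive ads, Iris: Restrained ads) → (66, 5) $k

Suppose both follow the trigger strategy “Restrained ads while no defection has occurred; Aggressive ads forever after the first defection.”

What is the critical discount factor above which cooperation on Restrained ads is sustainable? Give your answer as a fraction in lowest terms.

23/29

43/(1−δ) ≥ 66 + 37δ/(1−δ)
43 ≥ 66 − 29δ
δ ≥ 23/29.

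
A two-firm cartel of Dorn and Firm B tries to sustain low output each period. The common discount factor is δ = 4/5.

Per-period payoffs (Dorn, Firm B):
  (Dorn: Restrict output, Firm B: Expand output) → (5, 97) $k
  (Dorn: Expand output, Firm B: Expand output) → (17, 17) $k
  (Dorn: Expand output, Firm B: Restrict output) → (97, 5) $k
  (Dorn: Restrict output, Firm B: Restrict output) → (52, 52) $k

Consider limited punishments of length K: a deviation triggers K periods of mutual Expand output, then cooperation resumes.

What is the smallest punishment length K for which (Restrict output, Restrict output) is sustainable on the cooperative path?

2

No profitable deviation requires (52−17)(δ+…+δ^K) ≥ 97−52, i.e. δ+…+δ^K ≥ 9/7 ≈ 1.2857.
With δ = 4/5, the partial sums are K=1: 0.8000, K=2: 1.4400.
K = 2 is the first length at which the sum reaches 1.2857.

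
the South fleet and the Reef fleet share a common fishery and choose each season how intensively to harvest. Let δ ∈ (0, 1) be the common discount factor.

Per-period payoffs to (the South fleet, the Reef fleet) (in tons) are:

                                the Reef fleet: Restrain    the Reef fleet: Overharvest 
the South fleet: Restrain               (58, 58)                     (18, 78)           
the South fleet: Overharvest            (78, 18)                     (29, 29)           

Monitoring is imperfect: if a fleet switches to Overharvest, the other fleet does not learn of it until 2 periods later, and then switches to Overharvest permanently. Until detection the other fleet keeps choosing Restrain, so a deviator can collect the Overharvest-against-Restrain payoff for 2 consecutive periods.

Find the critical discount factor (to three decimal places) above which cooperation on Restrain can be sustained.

Deviating for the 2 undetected periods gains 78−58 = 20 per period over cooperation, then loses 58−29 = 29 per period forever once punishment starts.
Gain: 20(1 + δ + … + δ^1); loss: 29·δ^2/(1−δ).
No profitable deviation ⇔ 20(1−δ^2) ≤ 29·δ^2, i.e. δ^2 ≥ 20/(20+29) = 20/49.
Hence δ ≥ (20/49)^(1/2) ≈ 0.639.

0.639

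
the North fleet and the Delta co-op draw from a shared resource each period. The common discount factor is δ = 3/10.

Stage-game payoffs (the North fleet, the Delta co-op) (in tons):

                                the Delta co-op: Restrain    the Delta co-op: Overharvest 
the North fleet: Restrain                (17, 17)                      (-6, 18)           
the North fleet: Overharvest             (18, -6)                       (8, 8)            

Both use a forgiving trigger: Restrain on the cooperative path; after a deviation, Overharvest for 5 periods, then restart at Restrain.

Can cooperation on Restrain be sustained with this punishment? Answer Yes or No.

Yes

Comparing payoff streams over the 6 periods until play realigns: cooperate → 17(1+δ+…+δ^5); deviate → 18 + 8(δ+…+δ^5).
Cooperation is sustained iff (17−8)(δ+…+δ^5) ≥ 18−17.
δ+…+δ^5 = 3/10·(1−(3/10)^5)/(1−3/10) = 0.4275, and (18−17)/(17−8) = 0.1111.
0.4275 ≥ 0.1111, so cooperation is sustainable.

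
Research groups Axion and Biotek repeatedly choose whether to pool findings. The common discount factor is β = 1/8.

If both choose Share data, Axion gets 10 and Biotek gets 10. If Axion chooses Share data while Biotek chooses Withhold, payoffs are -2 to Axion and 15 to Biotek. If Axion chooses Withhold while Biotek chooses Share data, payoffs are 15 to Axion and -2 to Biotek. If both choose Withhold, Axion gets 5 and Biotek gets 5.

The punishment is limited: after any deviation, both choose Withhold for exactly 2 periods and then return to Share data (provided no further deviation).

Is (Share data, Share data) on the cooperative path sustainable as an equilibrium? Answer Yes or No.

A one-shot deviation gives 15 now, then 5 for 2 periods, then back to 10.
Gain from deviating: (15−10) today; loss: (10−5) in each of the next 2 periods.
No-deviation condition: (10−5)(β+…+β^2) ≥ 15−10, i.e. β+…+β^2 ≥ 1.
At β = 1/8: β+…+β^2 = 0.1406 < 1.0000.
So cooperation is not sustainable.

No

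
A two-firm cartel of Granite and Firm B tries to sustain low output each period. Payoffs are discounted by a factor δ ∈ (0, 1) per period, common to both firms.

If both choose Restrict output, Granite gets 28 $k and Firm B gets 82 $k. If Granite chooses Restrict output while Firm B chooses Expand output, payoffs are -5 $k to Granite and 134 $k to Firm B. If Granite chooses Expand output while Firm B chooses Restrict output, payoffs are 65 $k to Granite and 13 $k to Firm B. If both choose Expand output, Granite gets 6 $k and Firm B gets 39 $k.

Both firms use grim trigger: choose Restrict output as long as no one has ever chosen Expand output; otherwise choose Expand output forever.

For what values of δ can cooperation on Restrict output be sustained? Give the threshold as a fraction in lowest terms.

Granite's threshold: (65−28)/(65−6) = 37/59.
Firm B's threshold: (134−82)/(134−39) = 52/95.
37/59 > 52/95, so Granite binds and δ* = 37/59.

37/59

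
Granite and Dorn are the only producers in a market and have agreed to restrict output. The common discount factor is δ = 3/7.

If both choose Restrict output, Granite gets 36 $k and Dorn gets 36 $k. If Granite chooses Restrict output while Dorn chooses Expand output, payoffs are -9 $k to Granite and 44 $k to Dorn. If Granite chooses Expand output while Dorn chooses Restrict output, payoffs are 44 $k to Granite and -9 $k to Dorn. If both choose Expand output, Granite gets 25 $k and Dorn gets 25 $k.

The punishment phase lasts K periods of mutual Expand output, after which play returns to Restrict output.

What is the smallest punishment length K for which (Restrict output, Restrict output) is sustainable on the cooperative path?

5

IC: δ(1−δ^K)/(1−δ) ≥ (44−36)/(36−25) = 8/11.
With δ = 3/7: need 1 − δ^K ≥ 8/11·(1−3/7)/(3/7), i.e. δ^K ≤ 0.0303.
Since (3/7)^4 = 0.0337 and (3/7)^5 = 0.0145, the smallest such K is 5.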